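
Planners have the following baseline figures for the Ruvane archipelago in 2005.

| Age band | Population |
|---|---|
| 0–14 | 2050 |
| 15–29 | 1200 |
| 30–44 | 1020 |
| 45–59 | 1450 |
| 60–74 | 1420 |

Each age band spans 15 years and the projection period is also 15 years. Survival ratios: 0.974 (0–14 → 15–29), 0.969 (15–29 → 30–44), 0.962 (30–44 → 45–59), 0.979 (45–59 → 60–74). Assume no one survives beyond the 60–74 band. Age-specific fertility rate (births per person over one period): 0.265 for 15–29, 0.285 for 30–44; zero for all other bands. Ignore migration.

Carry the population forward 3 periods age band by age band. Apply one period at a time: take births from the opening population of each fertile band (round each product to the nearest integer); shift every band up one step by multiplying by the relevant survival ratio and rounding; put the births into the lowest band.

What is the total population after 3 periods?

Let band 1 be 0–14 through band 5 = 60–74.
After projecting period 1:
Births: 1200 * 0.265 = 318, 1020 * 0.285 = 291 ⇒ total 609
Band 2: 2050 * 0.974 = 1997
Band 3: 1200 * 0.969 = 1163
Band 4: 1020 * 0.962 = 981
Band 5: 1450 * 0.979 = 1420
→ [609, 1997, 1163, 981, 1420]
After projecting period 2:
Births: 1997 * 0.265 = 529, 1163 * 0.285 = 331 ⇒ total 860
Band 2: 609 * 0.974 = 593
Band 3: 1997 * 0.969 = 1935
Band 4: 1163 * 0.962 = 1119
Band 5: 981 * 0.979 = 960
→ [860, 593, 1935, 1119, 960]
After projecting period 3:
Births: 593 * 0.265 = 157, 1935 * 0.285 = 551 ⇒ total 708
Band 2: 860 * 0.974 = 838
Band 3: 593 * 0.969 = 575
Band 4: 1935 * 0.962 = 1861
Band 5: 1119 * 0.979 = 1096
→ [708, 838, 575, 1861, 1096]
Total after period 3: 708 + 838 + 575 + 1861 + 1096 = 5078

5078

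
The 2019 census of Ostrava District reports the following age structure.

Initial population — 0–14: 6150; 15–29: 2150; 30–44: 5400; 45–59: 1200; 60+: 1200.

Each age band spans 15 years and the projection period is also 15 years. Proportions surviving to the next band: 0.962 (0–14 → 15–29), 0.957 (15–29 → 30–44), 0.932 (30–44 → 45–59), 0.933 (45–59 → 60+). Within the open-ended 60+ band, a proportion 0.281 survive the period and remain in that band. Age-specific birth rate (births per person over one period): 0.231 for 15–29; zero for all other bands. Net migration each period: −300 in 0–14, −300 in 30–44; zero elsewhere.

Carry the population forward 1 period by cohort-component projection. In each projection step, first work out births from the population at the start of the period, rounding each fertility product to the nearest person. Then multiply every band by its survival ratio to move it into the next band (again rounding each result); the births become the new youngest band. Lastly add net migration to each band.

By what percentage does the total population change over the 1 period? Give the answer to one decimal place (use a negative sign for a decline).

Period 1.
Births: 2150 × 0.231 = 497
15–29: 6150 × 0.962 = 5916
30–44: 2150 × 0.957 = 2058
45–59: 5400 × 0.932 = 5033
60+: 1200 × 0.933 + 1200 × 0.281 = 1120 + 337 = 1457
Net migration: 0–14 − 300 → 197; 30–44 − 300 → 1758
Population now: 0–14=197, 15–29=5916, 30–44=1758, 45–59=5033, 60+=1457
Total: 16100 → 14361; change = -1739; percentage change = -10.8%

-10.8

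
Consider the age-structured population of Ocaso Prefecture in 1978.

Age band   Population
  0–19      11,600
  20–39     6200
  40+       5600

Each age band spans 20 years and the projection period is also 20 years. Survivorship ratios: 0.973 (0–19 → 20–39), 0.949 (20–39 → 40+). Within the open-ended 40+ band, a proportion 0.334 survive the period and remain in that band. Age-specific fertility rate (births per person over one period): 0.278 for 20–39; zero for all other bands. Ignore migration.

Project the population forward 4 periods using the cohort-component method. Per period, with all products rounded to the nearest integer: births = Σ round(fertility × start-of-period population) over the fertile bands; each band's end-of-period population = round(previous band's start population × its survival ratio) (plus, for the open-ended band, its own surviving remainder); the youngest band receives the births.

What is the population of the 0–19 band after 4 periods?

849

After projecting period 1:
Births: 6200 × 0.278 = 1724
20–39: 11600 × 0.973 = 11287
40+: 6200 × 0.949 + 5600 × 0.334 = 5884 + 1870 = 7754
Giving 1724 / 11287 / 7754.
After projecting period 2:
Births: 11287 × 0.278 = 3138
20–39: 1724 × 0.973 = 1677
40+: 11287 × 0.949 + 7754 × 0.334 = 10711 + 2590 = 13301
Giving 3138 / 1677 / 13301.
After projecting period 3:
Births: 1677 × 0.278 = 466
20–39: 3138 × 0.973 = 3053
40+: 1677 × 0.949 + 13301 × 0.334 = 1591 + 4443 = 6034
Giving 466 / 3053 / 6034.
After projecting period 4:
Births: 3053 × 0.278 = 849
20–39: 466 × 0.973 = 453
40+: 3053 × 0.949 + 6034 × 0.334 = 2897 + 2015 = 4912
Giving 849 / 453 / 4912.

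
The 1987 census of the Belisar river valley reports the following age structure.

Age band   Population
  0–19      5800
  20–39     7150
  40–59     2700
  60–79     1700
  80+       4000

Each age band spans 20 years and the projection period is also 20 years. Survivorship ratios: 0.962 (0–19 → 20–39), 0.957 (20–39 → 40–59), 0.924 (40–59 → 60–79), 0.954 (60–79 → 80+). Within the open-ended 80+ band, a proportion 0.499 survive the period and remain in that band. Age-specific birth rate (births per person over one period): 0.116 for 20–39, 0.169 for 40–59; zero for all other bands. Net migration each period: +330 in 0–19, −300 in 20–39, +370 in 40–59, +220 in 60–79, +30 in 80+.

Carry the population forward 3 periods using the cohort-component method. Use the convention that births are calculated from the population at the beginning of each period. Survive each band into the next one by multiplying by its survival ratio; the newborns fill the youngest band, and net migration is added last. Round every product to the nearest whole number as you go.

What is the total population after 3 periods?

18785

[period 1]
Births: 7150 * 0.116 = 829, 2700 * 0.169 = 456 → 1285
20–39: 5800 * 0.962 = 5580
40–59: 7150 * 0.957 = 6843
60–79: 2700 * 0.924 = 2495
80+: 1700 * 0.954 + 4000 * 0.499 = 1622 + 1996 = 3618
Net migration: 0–19 + 330 → 1615; 20–39 − 300 → 5280; 40–59 + 370 → 7213; 60–79 + 220 → 2715; 80+ + 30 → 3648
End of period: [1615, 5280, 7213, 2715, 3648]
[period 2]
Births: 5280 * 0.116 = 612, 7213 * 0.169 = 1219 → 1831
20–39: 1615 * 0.962 = 1554
40–59: 5280 * 0.957 = 5053
60–79: 7213 * 0.924 = 6665
80+: 2715 * 0.954 + 3648 * 0.499 = 2590 + 1820 = 4410
Net migration: 0–19 + 330 → 2161; 20–39 − 300 → 1254; 40–59 + 370 → 5423; 60–79 + 220 → 6885; 80+ + 30 → 4440
End of period: [2161, 1254, 5423, 6885, 4440]
[period 3]
Births: 1254 * 0.116 = 145, 5423 * 0.169 = 916 → 1061
20–39: 2161 * 0.962 = 2079
40–59: 1254 * 0.957 = 1200
60–79: 5423 * 0.924 = 5011
80+: 6885 * 0.954 + 4440 * 0.499 = 6568 + 2216 = 8784
Net migration: 0–19 + 330 → 1391; 20–39 − 300 → 1779; 40–59 + 370 → 1570; 60–79 + 220 → 5231; 80+ + 30 → 8814
End of period: [1391, 1779, 1570, 5231, 8814]
Total after period 3: 1391 + 1779 + 1570 + 5231 + 8814 = 18785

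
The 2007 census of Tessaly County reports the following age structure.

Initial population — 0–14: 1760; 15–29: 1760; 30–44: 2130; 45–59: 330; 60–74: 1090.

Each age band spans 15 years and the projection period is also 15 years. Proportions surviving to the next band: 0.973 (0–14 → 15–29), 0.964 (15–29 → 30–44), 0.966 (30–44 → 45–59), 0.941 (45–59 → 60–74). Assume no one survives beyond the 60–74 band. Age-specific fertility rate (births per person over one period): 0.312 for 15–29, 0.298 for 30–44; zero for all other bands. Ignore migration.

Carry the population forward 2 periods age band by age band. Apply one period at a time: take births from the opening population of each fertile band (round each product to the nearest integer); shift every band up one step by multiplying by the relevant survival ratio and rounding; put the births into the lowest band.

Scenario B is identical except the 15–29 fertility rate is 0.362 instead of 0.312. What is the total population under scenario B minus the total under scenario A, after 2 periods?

172

[period 1]
Births: 1760 × 0.312 = 549 ; 2130 × 0.298 = 635 → 1184
15–29: 1760 × 0.973 = 1712
30–44: 1760 × 0.964 = 1697
45–59: 2130 × 0.966 = 2058
60–74: 330 × 0.941 = 311
End of period: [1184, 1712, 1697, 2058, 311]
[period 2]
Births: 1712 × 0.312 = 534 ; 1697 × 0.298 = 506 → 1040
15–29: 1184 × 0.973 = 1152
30–44: 1712 × 0.964 = 1650
45–59: 1697 × 0.966 = 1639
60–74: 2058 × 0.941 = 1937
End of period: [1040, 1152, 1650, 1639, 1937]
Scenario A total after 2 periods: 7418
Scenario B projection —
[period 1]
Births: 1760 × 0.362 = 637 ; 2130 × 0.298 = 635 → 1272
15–29: 1760 × 0.973 = 1712
30–44: 1760 × 0.964 = 1697
45–59: 2130 × 0.966 = 2058
60–74: 330 × 0.941 = 311
End of period: [1272, 1712, 1697, 2058, 311]
[period 2]
Births: 1712 × 0.362 = 620 ; 1697 × 0.298 = 506 → 1126
15–29: 1272 × 0.973 = 1238
30–44: 1712 × 0.964 = 1650
45–59: 1697 × 0.966 = 1639
60–74: 2058 × 0.941 = 1937
End of period: [1126, 1238, 1650, 1639, 1937]
Scenario B total after 2 periods: 7590
Difference B − A = 7590 − 7418 = 172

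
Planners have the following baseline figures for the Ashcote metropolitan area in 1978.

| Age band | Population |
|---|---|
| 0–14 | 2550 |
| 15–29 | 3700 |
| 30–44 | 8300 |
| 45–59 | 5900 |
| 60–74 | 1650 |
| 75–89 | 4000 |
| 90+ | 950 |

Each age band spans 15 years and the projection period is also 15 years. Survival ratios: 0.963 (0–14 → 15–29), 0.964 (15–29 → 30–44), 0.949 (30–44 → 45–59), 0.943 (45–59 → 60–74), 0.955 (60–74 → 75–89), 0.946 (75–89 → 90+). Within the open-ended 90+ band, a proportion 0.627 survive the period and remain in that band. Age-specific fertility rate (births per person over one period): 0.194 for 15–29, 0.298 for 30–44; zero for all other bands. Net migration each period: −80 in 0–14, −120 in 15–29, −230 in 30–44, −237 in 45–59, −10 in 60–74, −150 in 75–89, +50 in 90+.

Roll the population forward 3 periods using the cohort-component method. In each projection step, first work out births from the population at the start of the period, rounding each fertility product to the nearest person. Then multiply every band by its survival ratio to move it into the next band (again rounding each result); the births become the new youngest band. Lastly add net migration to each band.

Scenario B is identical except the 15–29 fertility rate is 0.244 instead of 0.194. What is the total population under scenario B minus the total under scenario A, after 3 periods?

(Bands numbered youngest = 1 to oldest = 7.)
After projecting period 1:
Births: 3700 * 0.194 = 718 ; 8300 * 0.298 = 2473 → total 3191
Band 2: 2550 * 0.963 = 2456
Band 3: 3700 * 0.964 = 3567
Band 4: 8300 * 0.949 = 7877
Band 5: 5900 * 0.943 = 5564
Band 6: 1650 * 0.955 = 1576
Band 7: 4000 * 0.946 + 950 * 0.627 = 3784 + 596 = 4380
Net migration: Band 1 − 80 → 3111; Band 2 − 120 → 2336; Band 3 − 230 → 3337; Band 4 − 237 → 7640; Band 5 − 10 → 5554; Band 6 − 150 → 1426; Band 7 + 50 → 4430
Giving 3111 / 2336 / 3337 / 7640 / 5554 / 1426 / 4430.
After projecting period 2:
Births: 2336 * 0.194 = 453 ; 3337 * 0.298 = 994 → total 1447
Band 2: 3111 * 0.963 = 2996
Band 3: 2336 * 0.964 = 2252
Band 4: 3337 * 0.949 = 3167
Band 5: 7640 * 0.943 = 7205
Band 6: 5554 * 0.955 = 5304
Band 7: 1426 * 0.946 + 4430 * 0.627 = 1349 + 2778 = 4127
Net migration: Band 1 − 80 → 1367; Band 2 − 120 → 2876; Band 3 − 230 → 2022; Band 4 − 237 → 2930; Band 5 − 10 → 7195; Band 6 − 150 → 5154; Band 7 + 50 → 4177
Giving 1367 / 2876 / 2022 / 2930 / 7195 / 5154 / 4177.
After projecting period 3:
Births: 2876 * 0.194 = 558 ; 2022 * 0.298 = 603 → total 1161
Band 2: 1367 * 0.963 = 1316
Band 3: 2876 * 0.964 = 2772
Band 4: 2022 * 0.949 = 1919
Band 5: 2930 * 0.943 = 2763
Band 6: 7195 * 0.955 = 6871
Band 7: 5154 * 0.946 + 4177 * 0.627 = 4876 + 2619 = 7495
Net migration: Band 1 − 80 → 1081; Band 2 − 120 → 1196; Band 3 − 230 → 2542; Band 4 − 237 → 1682; Band 5 − 10 → 2753; Band 6 − 150 → 6721; Band 7 + 50 → 7545
Giving 1081 / 1196 / 2542 / 1682 / 2753 / 6721 / 7545.
Scenario A total after 3 periods: 23520
Scenario B projection —
After projecting period 1:
Births: 3700 * 0.244 = 903 ; 8300 * 0.298 = 2473 → total 3376
Band 2: 2550 * 0.963 = 2456
Band 3: 3700 * 0.964 = 3567
Band 4: 8300 * 0.949 = 7877
Band 5: 5900 * 0.943 = 5564
Band 6: 1650 * 0.955 = 1576
Band 7: 4000 * 0.946 + 950 * 0.627 = 3784 + 596 = 4380
Net migration: Band 1 − 80 → 3296; Band 2 − 120 → 2336; Band 3 − 230 → 3337; Band 4 − 237 → 7640; Band 5 − 10 → 5554; Band 6 − 150 → 1426; Band 7 + 50 → 4430
Giving 3296 / 2336 / 3337 / 7640 / 5554 / 1426 / 4430.
After projecting period 2:
Births: 2336 * 0.244 = 570 ; 3337 * 0.298 = 994 → total 1564
Band 2: 3296 * 0.963 = 3174
Band 3: 2336 * 0.964 = 2252
Band 4: 3337 * 0.949 = 3167
Band 5: 7640 * 0.943 = 7205
Band 6: 5554 * 0.955 = 5304
Band 7: 1426 * 0.946 + 4430 * 0.627 = 1349 + 2778 = 4127
Net migration: Band 1 − 80 → 1484; Band 2 − 120 → 3054; Band 3 − 230 → 2022; Band 4 − 237 → 2930; Band 5 − 10 → 7195; Band 6 − 150 → 5154; Band 7 + 50 → 4177
Giving 1484 / 3054 / 2022 / 2930 / 7195 / 5154 / 4177.
After projecting period 3:
Births: 3054 * 0.244 = 745 ; 2022 * 0.298 = 603 → total 1348
Band 2: 1484 * 0.963 = 1429
Band 3: 3054 * 0.964 = 2944
Band 4: 2022 * 0.949 = 1919
Band 5: 2930 * 0.943 = 2763
Band 6: 7195 * 0.955 = 6871
Band 7: 5154 * 0.946 + 4177 * 0.627 = 4876 + 2619 = 7495
Net migration: Band 1 − 80 → 1268; Band 2 − 120 → 1309; Band 3 − 230 → 2714; Band 4 − 237 → 1682; Band 5 − 10 → 2753; Band 6 − 150 → 6721; Band 7 + 50 → 7545
Giving 1268 / 1309 / 2714 / 1682 / 2753 / 6721 / 7545.
Scenario B total after 3 periods: 23992
Difference B − A = 23992 − 23520 = 472

472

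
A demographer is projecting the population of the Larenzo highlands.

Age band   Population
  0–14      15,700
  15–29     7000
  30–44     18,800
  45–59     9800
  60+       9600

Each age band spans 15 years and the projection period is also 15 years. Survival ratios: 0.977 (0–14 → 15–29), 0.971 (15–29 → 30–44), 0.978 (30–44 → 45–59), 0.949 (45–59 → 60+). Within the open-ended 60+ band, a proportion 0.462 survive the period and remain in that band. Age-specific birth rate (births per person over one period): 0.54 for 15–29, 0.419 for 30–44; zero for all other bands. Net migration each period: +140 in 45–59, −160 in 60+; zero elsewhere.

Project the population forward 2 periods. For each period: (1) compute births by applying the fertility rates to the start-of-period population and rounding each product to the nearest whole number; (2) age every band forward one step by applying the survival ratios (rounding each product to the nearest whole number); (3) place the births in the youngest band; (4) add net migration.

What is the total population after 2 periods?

67894

Period 1:
Births: 7000 × 0.54 = 3780, 18800 × 0.419 = 7877 ⇒ total 11657
15–29: 15700 × 0.977 = 15339
30–44: 7000 × 0.971 = 6797
45–59: 18800 × 0.978 = 18386
60+: 9800 × 0.949 + 9600 × 0.462 = 9300 + 4435 = 13735
Net migration: 45–59 + 140 → 18526; 60+ − 160 → 13575
→ [11657, 15339, 6797, 18526, 13575]
Period 2:
Births: 15339 × 0.54 = 8283, 6797 × 0.419 = 2848 ⇒ total 11131
15–29: 11657 × 0.977 = 11389
30–44: 15339 × 0.971 = 14894
45–59: 6797 × 0.978 = 6647
60+: 18526 × 0.949 + 13575 × 0.462 = 17581 + 6272 = 23853
Net migration: 45–59 + 140 → 6787; 60+ − 160 → 23693
→ [11131, 11389, 14894, 6787, 23693]
Total after period 2: 11131 + 11389 + 14894 + 6787 + 23693 = 67894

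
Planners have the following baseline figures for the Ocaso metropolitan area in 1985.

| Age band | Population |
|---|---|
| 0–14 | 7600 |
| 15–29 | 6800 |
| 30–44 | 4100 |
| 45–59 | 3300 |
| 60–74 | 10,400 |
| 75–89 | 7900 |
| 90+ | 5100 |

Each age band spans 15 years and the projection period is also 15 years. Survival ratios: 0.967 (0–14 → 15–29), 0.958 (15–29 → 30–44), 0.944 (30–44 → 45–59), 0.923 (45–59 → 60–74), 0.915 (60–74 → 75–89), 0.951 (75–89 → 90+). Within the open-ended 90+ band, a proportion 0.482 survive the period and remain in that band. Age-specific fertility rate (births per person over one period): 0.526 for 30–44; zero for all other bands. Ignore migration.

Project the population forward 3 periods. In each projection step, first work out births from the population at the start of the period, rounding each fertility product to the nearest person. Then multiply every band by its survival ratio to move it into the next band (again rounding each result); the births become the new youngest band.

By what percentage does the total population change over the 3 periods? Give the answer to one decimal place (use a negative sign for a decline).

[period 1]
Births: 4100 × 0.526 = 2157
15–29: 7600 × 0.967 = 7349
30–44: 6800 × 0.958 = 6514
45–59: 4100 × 0.944 = 3870
60–74: 3300 × 0.923 = 3046
75–89: 10400 × 0.915 = 9516
90+: 7900 × 0.951 + 5100 × 0.482 = 7513 + 2458 = 9971
Population now: 0–14=2157, 15–29=7349, 30–44=6514, 45–59=3870, 60–74=3046, 75–89=9516, 90+=9971
[period 2]
Births: 6514 × 0.526 = 3426
15–29: 2157 × 0.967 = 2086
30–44: 7349 × 0.958 = 7040
45–59: 6514 × 0.944 = 6149
60–74: 3870 × 0.923 = 3572
75–89: 3046 × 0.915 = 2787
90+: 9516 × 0.951 + 9971 × 0.482 = 9050 + 4806 = 13856
Population now: 0–14=3426, 15–29=2086, 30–44=7040, 45–59=6149, 60–74=3572, 75–89=2787, 90+=13856
[period 3]
Births: 7040 × 0.526 = 3703
15–29: 3426 × 0.967 = 3313
30–44: 2086 × 0.958 = 1998
45–59: 7040 × 0.944 = 6646
60–74: 6149 × 0.923 = 5676
75–89: 3572 × 0.915 = 3268
90+: 2787 × 0.951 + 13856 × 0.482 = 2650 + 6679 = 9329
Population now: 0–14=3703, 15–29=3313, 30–44=1998, 45–59=6646, 60–74=5676, 75–89=3268, 90+=9329
Total: 45200 → 33933; change = -11267; percentage change = -24.9%

-24.9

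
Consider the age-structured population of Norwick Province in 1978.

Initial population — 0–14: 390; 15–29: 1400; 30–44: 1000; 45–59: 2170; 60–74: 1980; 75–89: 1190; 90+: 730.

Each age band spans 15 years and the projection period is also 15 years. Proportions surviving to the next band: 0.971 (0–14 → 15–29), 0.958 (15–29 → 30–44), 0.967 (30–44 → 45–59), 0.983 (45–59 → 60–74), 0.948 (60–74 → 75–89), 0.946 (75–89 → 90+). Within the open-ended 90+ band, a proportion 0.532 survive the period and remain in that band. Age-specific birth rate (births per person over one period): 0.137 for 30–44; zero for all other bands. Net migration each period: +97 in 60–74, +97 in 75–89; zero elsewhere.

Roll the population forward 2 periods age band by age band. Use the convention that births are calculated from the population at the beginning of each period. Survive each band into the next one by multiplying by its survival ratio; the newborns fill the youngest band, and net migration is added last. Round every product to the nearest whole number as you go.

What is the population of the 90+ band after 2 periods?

2672

Period 1:
Births: 1000 × 0.137 = 137
15–29: 390 × 0.971 = 379
30–44: 1400 × 0.958 = 1341
45–59: 1000 × 0.967 = 967
60–74: 2170 × 0.983 = 2133
75–89: 1980 × 0.948 = 1877
90+: 1190 × 0.946 + 730 × 0.532 = 1126 + 388 = 1514
Net migration: 60–74 + 97 → 2230; 75–89 + 97 → 1974
Population now: 0–14=137, 15–29=379, 30–44=1341, 45–59=967, 60–74=2230, 75–89=1974, 90+=1514
Period 2:
Births: 1341 × 0.137 = 184
15–29: 137 × 0.971 = 133
30–44: 379 × 0.958 = 363
45–59: 1341 × 0.967 = 1297
60–74: 967 × 0.983 = 951
75–89: 2230 × 0.948 = 2114
90+: 1974 × 0.946 + 1514 × 0.532 = 1867 + 805 = 2672
Net migration: 60–74 + 97 → 1048; 75–89 + 97 → 2211
Population now: 0–14=184, 15–29=133, 30–44=363, 45–59=1297, 60–74=1048, 75–89=2211, 90+=2672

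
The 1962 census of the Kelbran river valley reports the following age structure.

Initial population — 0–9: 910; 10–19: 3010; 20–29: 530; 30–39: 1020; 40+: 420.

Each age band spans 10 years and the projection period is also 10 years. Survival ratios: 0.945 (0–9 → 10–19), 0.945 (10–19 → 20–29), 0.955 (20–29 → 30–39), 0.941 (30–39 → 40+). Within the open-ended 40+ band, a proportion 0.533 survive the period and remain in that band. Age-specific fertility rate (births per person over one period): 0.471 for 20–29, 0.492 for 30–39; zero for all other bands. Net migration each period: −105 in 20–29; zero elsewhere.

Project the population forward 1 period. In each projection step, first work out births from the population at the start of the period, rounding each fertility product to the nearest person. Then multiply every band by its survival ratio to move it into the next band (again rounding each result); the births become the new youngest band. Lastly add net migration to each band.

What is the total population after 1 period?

Period 1.
Births: 530 × 0.471 = 250 ; 1020 × 0.492 = 502 → total 752
10–19: 910 × 0.945 = 860
20–29: 3010 × 0.945 = 2844
30–39: 530 × 0.955 = 506
40+: 1020 × 0.941 + 420 × 0.533 = 960 + 224 = 1184
Net migration: 20–29 − 105 → 2739
Population now: 0–9=752, 10–19=860, 20–29=2739, 30–39=506, 40+=1184
Total after period 1: 752 + 860 + 2739 + 506 + 1184 = 6041

6041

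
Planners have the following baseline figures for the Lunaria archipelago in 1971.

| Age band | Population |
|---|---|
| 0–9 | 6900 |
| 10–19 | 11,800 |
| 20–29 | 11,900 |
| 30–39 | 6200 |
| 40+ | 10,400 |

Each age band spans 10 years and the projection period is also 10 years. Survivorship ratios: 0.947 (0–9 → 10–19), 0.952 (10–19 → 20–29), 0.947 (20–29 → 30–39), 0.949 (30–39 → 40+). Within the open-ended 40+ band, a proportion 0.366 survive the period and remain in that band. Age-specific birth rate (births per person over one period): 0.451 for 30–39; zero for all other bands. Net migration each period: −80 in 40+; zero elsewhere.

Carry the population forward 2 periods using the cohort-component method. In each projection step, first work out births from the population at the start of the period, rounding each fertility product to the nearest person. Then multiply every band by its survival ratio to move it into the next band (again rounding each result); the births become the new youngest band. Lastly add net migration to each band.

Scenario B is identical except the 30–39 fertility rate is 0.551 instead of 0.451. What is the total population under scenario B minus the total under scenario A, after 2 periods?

1714

— Period 1 —
Births: 6200 × 0.451 = 2796
10–19: 6900 × 0.947 = 6534
20–29: 11800 × 0.952 = 11234
30–39: 11900 × 0.947 = 11269
40+: 6200 × 0.949 + 10400 × 0.366 = 5884 + 3806 = 9690
Net migration: 40+ − 80 → 9610
Population now: 0–9=2796, 10–19=6534, 20–29=11234, 30–39=11269, 40+=9610
— Period 2 —
Births: 11269 × 0.451 = 5082
10–19: 2796 × 0.947 = 2648
20–29: 6534 × 0.952 = 6220
30–39: 11234 × 0.947 = 10639
40+: 11269 × 0.949 + 9610 × 0.366 = 10694 + 3517 = 14211
Net migration: 40+ − 80 → 14131
Population now: 0–9=5082, 10–19=2648, 20–29=6220, 30–39=10639, 40+=14131
Scenario A total after 2 periods: 38720
Scenario B projection —
— Period 1 —
Births: 6200 × 0.551 = 3416
10–19: 6900 × 0.947 = 6534
20–29: 11800 × 0.952 = 11234
30–39: 11900 × 0.947 = 11269
40+: 6200 × 0.949 + 10400 × 0.366 = 5884 + 3806 = 9690
Net migration: 40+ − 80 → 9610
Population now: 0–9=3416, 10–19=6534, 20–29=11234, 30–39=11269, 40+=9610
— Period 2 —
Births: 11269 × 0.551 = 6209
10–19: 3416 × 0.947 = 3235
20–29: 6534 × 0.952 = 6220
30–39: 11234 × 0.947 = 10639
40+: 11269 × 0.949 + 9610 × 0.366 = 10694 + 3517 = 14211
Net migration: 40+ − 80 → 14131
Population now: 0–9=6209, 10–19=3235, 20–29=6220, 30–39=10639, 40+=14131
Scenario B total after 2 periods: 40434
Difference B − A = 40434 − 38720 = 1714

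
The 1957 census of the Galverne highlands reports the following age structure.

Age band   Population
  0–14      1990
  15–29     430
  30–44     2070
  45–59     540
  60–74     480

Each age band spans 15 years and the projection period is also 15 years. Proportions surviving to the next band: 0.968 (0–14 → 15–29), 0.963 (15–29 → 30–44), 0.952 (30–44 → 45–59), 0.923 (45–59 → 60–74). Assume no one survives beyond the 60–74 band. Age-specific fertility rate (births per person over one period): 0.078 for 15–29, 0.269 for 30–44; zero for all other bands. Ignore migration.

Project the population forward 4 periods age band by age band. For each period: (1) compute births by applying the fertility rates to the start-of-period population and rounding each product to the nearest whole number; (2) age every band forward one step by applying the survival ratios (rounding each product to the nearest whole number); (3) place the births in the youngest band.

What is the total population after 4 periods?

Numbering the groups 1..5 from youngest to oldest:
Period 1.
Births: 430 × 0.078 = 34  |  2070 × 0.269 = 557 ⇒ total 591
Group 2: 1990 × 0.968 = 1926
Group 3: 430 × 0.963 = 414
Group 4: 2070 × 0.952 = 1971
Group 5: 540 × 0.923 = 498
→ [591, 1926, 414, 1971, 498]
Period 2.
Births: 1926 × 0.078 = 150  |  414 × 0.269 = 111 ⇒ total 261
Group 2: 591 × 0.968 = 572
Group 3: 1926 × 0.963 = 1855
Group 4: 414 × 0.952 = 394
Group 5: 1971 × 0.923 = 1819
→ [261, 572, 1855, 394, 1819]
Period 3.
Births: 572 × 0.078 = 45  |  1855 × 0.269 = 499 ⇒ total 544
Group 2: 261 × 0.968 = 253
Group 3: 572 × 0.963 = 551
Group 4: 1855 × 0.952 = 1766
Group 5: 394 × 0.923 = 364
→ [544, 253, 551, 1766, 364]
Period 4.
Births: 253 × 0.078 = 20  |  551 × 0.269 = 148 ⇒ total 168
Group 2: 544 × 0.968 = 527
Group 3: 253 × 0.963 = 244
Group 4: 551 × 0.952 = 525
Group 5: 1766 × 0.923 = 1630
→ [168, 527, 244, 525, 1630]
Total after period 4: 168 + 527 + 244 + 525 + 1630 = 3094

3094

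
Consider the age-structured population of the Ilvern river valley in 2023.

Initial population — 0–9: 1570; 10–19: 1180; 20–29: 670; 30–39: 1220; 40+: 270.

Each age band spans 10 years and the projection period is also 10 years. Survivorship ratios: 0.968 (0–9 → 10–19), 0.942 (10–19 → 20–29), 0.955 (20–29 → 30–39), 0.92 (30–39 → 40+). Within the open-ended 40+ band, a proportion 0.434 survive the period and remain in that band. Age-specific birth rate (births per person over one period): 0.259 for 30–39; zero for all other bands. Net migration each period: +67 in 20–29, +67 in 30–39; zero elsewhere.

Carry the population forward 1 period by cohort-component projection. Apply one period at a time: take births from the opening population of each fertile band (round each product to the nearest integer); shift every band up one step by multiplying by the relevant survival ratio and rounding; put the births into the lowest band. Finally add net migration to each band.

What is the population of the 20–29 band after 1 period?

1179

[period 1]
Births: 1220 × 0.259 = 316
10–19: 1570 × 0.968 = 1520
20–29: 1180 × 0.942 = 1112
30–39: 670 × 0.955 = 640
40+: 1220 × 0.92 + 270 × 0.434 = 1122 + 117 = 1239
Net migration: 20–29 + 67 → 1179; 30–39 + 67 → 707
End of period: [316, 1520, 1179, 707, 1239]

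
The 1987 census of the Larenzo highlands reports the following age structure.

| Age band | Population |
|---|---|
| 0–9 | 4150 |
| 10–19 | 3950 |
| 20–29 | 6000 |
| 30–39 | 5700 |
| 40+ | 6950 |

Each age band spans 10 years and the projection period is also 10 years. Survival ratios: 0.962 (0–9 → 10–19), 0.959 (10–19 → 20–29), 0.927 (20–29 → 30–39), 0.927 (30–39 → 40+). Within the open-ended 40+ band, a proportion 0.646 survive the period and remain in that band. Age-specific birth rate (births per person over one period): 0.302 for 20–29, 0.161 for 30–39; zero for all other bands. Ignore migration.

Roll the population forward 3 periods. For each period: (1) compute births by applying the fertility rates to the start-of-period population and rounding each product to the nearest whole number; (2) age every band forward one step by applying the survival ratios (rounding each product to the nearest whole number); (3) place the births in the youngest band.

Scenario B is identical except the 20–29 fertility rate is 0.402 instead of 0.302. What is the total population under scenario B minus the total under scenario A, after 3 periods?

After projecting period 1:
Births: 6000 × 0.302 = 1812  |  5700 × 0.161 = 918 → 2730
10–19: 4150 × 0.962 = 3992
20–29: 3950 × 0.959 = 3788
30–39: 6000 × 0.927 = 5562
40+: 5700 × 0.927 + 6950 × 0.646 = 5284 + 4490 = 9774
Giving 2730 / 3992 / 3788 / 5562 / 9774.
After projecting period 2:
Births: 3788 × 0.302 = 1144  |  5562 × 0.161 = 895 → 2039
10–19: 2730 × 0.962 = 2626
20–29: 3992 × 0.959 = 3828
30–39: 3788 × 0.927 = 3511
40+: 5562 × 0.927 + 9774 × 0.646 = 5156 + 6314 = 11470
Giving 2039 / 2626 / 3828 / 3511 / 11470.
After projecting period 3:
Births: 3828 × 0.302 = 1156  |  3511 × 0.161 = 565 → 1721
10–19: 2039 × 0.962 = 1962
20–29: 2626 × 0.959 = 2518
30–39: 3828 × 0.927 = 3549
40+: 3511 × 0.927 + 11470 × 0.646 = 3255 + 7410 = 10665
Giving 1721 / 1962 / 2518 / 3549 / 10665.
Scenario A total after 3 periods: 20415
Scenario B projection —
After projecting period 1:
Births: 6000 × 0.402 = 2412  |  5700 × 0.161 = 918 → 3330
10–19: 4150 × 0.962 = 3992
20–29: 3950 × 0.959 = 3788
30–39: 6000 × 0.927 = 5562
40+: 5700 × 0.927 + 6950 × 0.646 = 5284 + 4490 = 9774
Giving 3330 / 3992 / 3788 / 5562 / 9774.
After projecting period 2:
Births: 3788 × 0.402 = 1523  |  5562 × 0.161 = 895 → 2418
10–19: 3330 × 0.962 = 3203
20–29: 3992 × 0.959 = 3828
30–39: 3788 × 0.927 = 3511
40+: 5562 × 0.927 + 9774 × 0.646 = 5156 + 6314 = 11470
Giving 2418 / 3203 / 3828 / 3511 / 11470.
After projecting period 3:
Births: 3828 × 0.402 = 1539  |  3511 × 0.161 = 565 → 2104
10–19: 2418 × 0.962 = 2326
20–29: 3203 × 0.959 = 3072
30–39: 3828 × 0.927 = 3549
40+: 3511 × 0.927 + 11470 × 0.646 = 3255 + 7410 = 10665
Giving 2104 / 2326 / 3072 / 3549 / 10665.
Scenario B total after 3 periods: 21716
Difference B − A = 21716 − 20415 = 1301

1301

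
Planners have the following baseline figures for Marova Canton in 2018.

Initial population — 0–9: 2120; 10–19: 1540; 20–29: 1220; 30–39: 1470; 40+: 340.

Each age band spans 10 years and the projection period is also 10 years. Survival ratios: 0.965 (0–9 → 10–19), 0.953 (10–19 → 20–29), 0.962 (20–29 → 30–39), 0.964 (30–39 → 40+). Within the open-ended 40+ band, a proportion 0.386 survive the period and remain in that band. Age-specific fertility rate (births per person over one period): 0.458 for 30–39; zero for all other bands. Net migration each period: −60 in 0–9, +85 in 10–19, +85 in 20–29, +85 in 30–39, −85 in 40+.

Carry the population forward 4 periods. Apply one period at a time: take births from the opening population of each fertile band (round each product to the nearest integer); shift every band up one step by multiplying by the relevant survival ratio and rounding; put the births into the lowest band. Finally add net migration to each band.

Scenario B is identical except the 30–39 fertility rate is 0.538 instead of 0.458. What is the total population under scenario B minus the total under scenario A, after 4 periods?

487

(Groups numbered youngest = 1 to oldest = 5.)
Period 1:
Births: 1470 × 0.458 = 673
Group 2: 2120 × 0.965 = 2046
Group 3: 1540 × 0.953 = 1468
Group 4: 1220 × 0.962 = 1174
Group 5: 1470 × 0.964 + 340 × 0.386 = 1417 + 131 = 1548
Net migration: Group 1 − 60 → 613; Group 2 + 85 → 2131; Group 3 + 85 → 1553; Group 4 + 85 → 1259; Group 5 − 85 → 1463
Population now: 0–9=613, 10–19=2131, 20–29=1553, 30–39=1259, 40+=1463
Period 2:
Births: 1259 × 0.458 = 577
Group 2: 613 × 0.965 = 592
Group 3: 2131 × 0.953 = 2031
Group 4: 1553 × 0.962 = 1494
Group 5: 1259 × 0.964 + 1463 × 0.386 = 1214 + 565 = 1779
Net migration: Group 1 − 60 → 517; Group 2 + 85 → 677; Group 3 + 85 → 2116; Group 4 + 85 → 1579; Group 5 − 85 → 1694
Population now: 0–9=517, 10–19=677, 20–29=2116, 30–39=1579, 40+=1694
Period 3:
Births: 1579 × 0.458 = 723
Group 2: 517 × 0.965 = 499
Group 3: 677 × 0.953 = 645
Group 4: 2116 × 0.962 = 2036
Group 5: 1579 × 0.964 + 1694 × 0.386 = 1522 + 654 = 2176
Net migration: Group 1 − 60 → 663; Group 2 + 85 → 584; Group 3 + 85 → 730; Group 4 + 85 → 2121; Group 5 − 85 → 2091
Population now: 0–9=663, 10–19=584, 20–29=730, 30–39=2121, 40+=2091
Period 4:
Births: 2121 × 0.458 = 971
Group 2: 663 × 0.965 = 640
Group 3: 584 × 0.953 = 557
Group 4: 730 × 0.962 = 702
Group 5: 2121 × 0.964 + 2091 × 0.386 = 2045 + 807 = 2852
Net migration: Group 1 − 60 → 911; Group 2 + 85 → 725; Group 3 + 85 → 642; Group 4 + 85 → 787; Group 5 − 85 → 2767
Population now: 0–9=911, 10–19=725, 20–29=642, 30–39=787, 40+=2767
Scenario A total after 4 periods: 5832
Scenario B projection —
Period 1:
Births: 1470 × 0.538 = 791
Group 2: 2120 × 0.965 = 2046
Group 3: 1540 × 0.953 = 1468
Group 4: 1220 × 0.962 = 1174
Group 5: 1470 × 0.964 + 340 × 0.386 = 1417 + 131 = 1548
Net migration: Group 1 − 60 → 731; Group 2 + 85 → 2131; Group 3 + 85 → 1553; Group 4 + 85 → 1259; Group 5 − 85 → 1463
Population now: 0–9=731, 10–19=2131, 20–29=1553, 30–39=1259, 40+=1463
Period 2:
Births: 1259 × 0.538 = 677
Group 2: 731 × 0.965 = 705
Group 3: 2131 × 0.953 = 2031
Group 4: 1553 × 0.962 = 1494
Group 5: 1259 × 0.964 + 1463 × 0.386 = 1214 + 565 = 1779
Net migration: Group 1 − 60 → 617; Group 2 + 85 → 790; Group 3 + 85 → 2116; Group 4 + 85 → 1579; Group 5 − 85 → 1694
Population now: 0–9=617, 10–19=790, 20–29=2116, 30–39=1579, 40+=1694
Period 3:
Births: 1579 × 0.538 = 850
Group 2: 617 × 0.965 = 595
Group 3: 790 × 0.953 = 753
Group 4: 2116 × 0.962 = 2036
Group 5: 1579 × 0.964 + 1694 × 0.386 = 1522 + 654 = 2176
Net migration: Group 1 − 60 → 790; Group 2 + 85 → 680; Group 3 + 85 → 838; Group 4 + 85 → 2121; Group 5 − 85 → 2091
Population now: 0–9=790, 10–19=680, 20–29=838, 30–39=2121, 40+=2091
Period 4:
Births: 2121 × 0.538 = 1141
Group 2: 790 × 0.965 = 762
Group 3: 680 × 0.953 = 648
Group 4: 838 × 0.962 = 806
Group 5: 2121 × 0.964 + 2091 × 0.386 = 2045 + 807 = 2852
Net migration: Group 1 − 60 → 1081; Group 2 + 85 → 847; Group 3 + 85 → 733; Group 4 + 85 → 891; Group 5 − 85 → 2767
Population now: 0–9=1081, 10–19=847, 20–29=733, 30–39=891, 40+=2767
Scenario B total after 4 periods: 6319
Difference B − A = 6319 − 5832 = 487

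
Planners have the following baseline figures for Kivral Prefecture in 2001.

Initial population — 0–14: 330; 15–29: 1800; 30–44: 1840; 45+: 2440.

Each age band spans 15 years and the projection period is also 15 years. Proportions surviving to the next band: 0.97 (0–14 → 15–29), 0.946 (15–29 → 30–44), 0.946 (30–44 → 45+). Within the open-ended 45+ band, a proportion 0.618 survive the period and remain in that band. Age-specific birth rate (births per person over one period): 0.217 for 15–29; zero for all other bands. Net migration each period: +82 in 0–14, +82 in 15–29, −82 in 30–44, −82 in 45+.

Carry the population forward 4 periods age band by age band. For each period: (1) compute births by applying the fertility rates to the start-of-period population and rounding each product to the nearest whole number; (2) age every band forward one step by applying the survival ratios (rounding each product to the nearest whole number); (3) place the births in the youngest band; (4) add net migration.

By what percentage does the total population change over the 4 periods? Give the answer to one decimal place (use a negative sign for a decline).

Period 1:
Births: 1800 × 0.217 = 391
15–29: 330 × 0.97 = 320
30–44: 1800 × 0.946 = 1703
45+: 1840 × 0.946 + 2440 × 0.618 = 1741 + 1508 = 3249
Net migration: 0–14 + 82 → 473; 15–29 + 82 → 402; 30–44 − 82 → 1621; 45+ − 82 → 3167
Giving 473 / 402 / 1621 / 3167.
Period 2:
Births: 402 × 0.217 = 87
15–29: 473 × 0.97 = 459
30–44: 402 × 0.946 = 380
45+: 1621 × 0.946 + 3167 × 0.618 = 1533 + 1957 = 3490
Net migration: 0–14 + 82 → 169; 15–29 + 82 → 541; 30–44 − 82 → 298; 45+ − 82 → 3408
Giving 169 / 541 / 298 / 3408.
Period 3:
Births: 541 × 0.217 = 117
15–29: 169 × 0.97 = 164
30–44: 541 × 0.946 = 512
45+: 298 × 0.946 + 3408 × 0.618 = 282 + 2106 = 2388
Net migration: 0–14 + 82 → 199; 15–29 + 82 → 246; 30–44 − 82 → 430; 45+ − 82 → 2306
Giving 199 / 246 / 430 / 2306.
Period 4:
Births: 246 × 0.217 = 53
15–29: 199 × 0.97 = 193
30–44: 246 × 0.946 = 233
45+: 430 × 0.946 + 2306 × 0.618 = 407 + 1425 = 1832
Net migration: 0–14 + 82 → 135; 15–29 + 82 → 275; 30–44 − 82 → 151; 45+ − 82 → 1750
Giving 135 / 275 / 151 / 1750.
Total: 6410 → 2311; change = -4099; percentage change = -63.9%

-63.9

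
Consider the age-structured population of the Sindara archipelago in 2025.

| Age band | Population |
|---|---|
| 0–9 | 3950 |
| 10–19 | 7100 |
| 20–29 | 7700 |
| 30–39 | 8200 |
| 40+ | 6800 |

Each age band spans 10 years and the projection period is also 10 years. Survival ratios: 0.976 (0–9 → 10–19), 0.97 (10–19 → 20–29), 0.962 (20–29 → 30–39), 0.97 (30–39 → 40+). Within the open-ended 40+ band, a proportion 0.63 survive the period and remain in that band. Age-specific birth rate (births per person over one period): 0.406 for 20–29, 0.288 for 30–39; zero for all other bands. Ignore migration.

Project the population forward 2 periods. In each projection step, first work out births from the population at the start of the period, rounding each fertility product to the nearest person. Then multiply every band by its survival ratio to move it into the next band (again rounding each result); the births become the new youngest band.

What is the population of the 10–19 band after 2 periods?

After projecting period 1:
Births: 7700 * 0.406 = 3126  |  8200 * 0.288 = 2362 → total 5488
10–19: 3950 * 0.976 = 3855
20–29: 7100 * 0.97 = 6887
30–39: 7700 * 0.962 = 7407
40+: 8200 * 0.97 + 6800 * 0.63 = 7954 + 4284 = 12238
Giving 5488 / 3855 / 6887 / 7407 / 12238.
After projecting period 2:
Births: 6887 * 0.406 = 2796  |  7407 * 0.288 = 2133 → total 4929
10–19: 5488 * 0.976 = 5356
20–29: 3855 * 0.97 = 3739
30–39: 6887 * 0.962 = 6625
40+: 7407 * 0.97 + 12238 * 0.63 = 7185 + 7710 = 14895
Giving 4929 / 5356 / 3739 / 6625 / 14895.

5356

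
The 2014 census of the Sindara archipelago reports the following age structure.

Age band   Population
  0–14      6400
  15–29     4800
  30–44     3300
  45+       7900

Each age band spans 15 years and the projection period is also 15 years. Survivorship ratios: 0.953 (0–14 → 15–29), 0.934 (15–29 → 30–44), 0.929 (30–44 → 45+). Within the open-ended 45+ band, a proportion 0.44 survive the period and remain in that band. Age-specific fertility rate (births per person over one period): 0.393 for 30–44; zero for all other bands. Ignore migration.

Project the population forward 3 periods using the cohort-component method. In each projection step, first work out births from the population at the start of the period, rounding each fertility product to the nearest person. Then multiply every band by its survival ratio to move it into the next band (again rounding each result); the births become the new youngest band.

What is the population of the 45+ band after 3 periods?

8391

Let band 1 be 0–14 through band 4 = 45+.
[period 1]
Births: 3300 * 0.393 = 1297
Band 2: 6400 * 0.953 = 6099
Band 3: 4800 * 0.934 = 4483
Band 4: 3300 * 0.929 + 7900 * 0.44 = 3066 + 3476 = 6542
End of period: [1297, 6099, 4483, 6542]
[period 2]
Births: 4483 * 0.393 = 1762
Band 2: 1297 * 0.953 = 1236
Band 3: 6099 * 0.934 = 5696
Band 4: 4483 * 0.929 + 6542 * 0.44 = 4165 + 2878 = 7043
End of period: [1762, 1236, 5696, 7043]
[period 3]
Births: 5696 * 0.393 = 2239
Band 2: 1762 * 0.953 = 1679
Band 3: 1236 * 0.934 = 1154
Band 4: 5696 * 0.929 + 7043 * 0.44 = 5292 + 3099 = 8391
End of period: [2239, 1679, 1154, 8391]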